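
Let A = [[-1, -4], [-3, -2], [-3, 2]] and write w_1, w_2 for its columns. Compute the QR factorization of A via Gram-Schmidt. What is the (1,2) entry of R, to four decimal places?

q_1 = w_1/‖w_1‖ = (-1, -3, -3)/4.3589 = (-0.2294, -0.6882, -0.6882).
r_{12} = q_1·w_2 = 0.9177.

r_{12} = 0.9177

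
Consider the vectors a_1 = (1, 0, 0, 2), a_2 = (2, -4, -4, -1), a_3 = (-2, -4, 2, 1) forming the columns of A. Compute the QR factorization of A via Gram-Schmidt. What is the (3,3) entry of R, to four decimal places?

r_{33} = 4.9756

a_1 = (1, 0, 0, 2); ‖a_1‖ = 2.2361, so e_1 = (0.4472, 0.0000, 0.0000, 0.8944).
e_1·a_2 = 0.4472·2 + 0.0000·(-4) + 0.0000·(-4) + 0.8944·(-1) = 0.0000.
u_2 = a_2 + 0.0000·e_1 = (2.0000, -4.0000, -4.0000, -1.0000).
‖u_2‖ = 6.0828, so e_2 = (0.3288, -0.6576, -0.6576, -0.1644).
e_1·a_3 = 0.4472·(-2) + 0.0000·(-4) + 0.0000·2 + 0.8944·1 = 0.0000; e_2·a_3 = 0.3288·(-2) + (-0.6576)·(-4) + (-0.6576)·2 + (-0.1644)·1 = 0.4932.
u_3 = a_3 + 0.0000·e_1 − 0.4932·e_2 = (-2.1622, -3.6757, 2.3243, 1.0811).
r_{33} = ‖u_3‖ = 4.9756.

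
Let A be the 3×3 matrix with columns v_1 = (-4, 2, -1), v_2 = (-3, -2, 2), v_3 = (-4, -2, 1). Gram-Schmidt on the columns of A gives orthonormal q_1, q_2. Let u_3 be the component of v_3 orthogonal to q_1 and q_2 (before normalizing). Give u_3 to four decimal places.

v_1 = (-4, 2, -1); ‖v_1‖ = 4.5826, so q_1 = (-0.8729, 0.4364, -0.2182).
q_1·v_2 = (-0.8729)·(-3) + 0.4364·(-2) + (-0.2182)·2 = 1.3093.
u_2 = v_2 − 1.3093·q_1 = (-1.8571, -2.5714, 2.2857).
‖u_2‖ = 3.9097, so q_2 = (-0.4750, -0.6577, 0.5846).
q_1·v_3 = (-0.8729)·(-4) + 0.4364·(-2) + (-0.2182)·1 = 2.4004; q_2·v_3 = (-0.4750)·(-4) + (-0.6577)·(-2) + 0.5846·1 = 3.8001.
u_3 = v_3 − 2.4004·q_1 − 3.8001·q_2 = (-0.0997, -0.5483, -0.6978).

u_3 = (-0.0997, -0.5483, -0.6978)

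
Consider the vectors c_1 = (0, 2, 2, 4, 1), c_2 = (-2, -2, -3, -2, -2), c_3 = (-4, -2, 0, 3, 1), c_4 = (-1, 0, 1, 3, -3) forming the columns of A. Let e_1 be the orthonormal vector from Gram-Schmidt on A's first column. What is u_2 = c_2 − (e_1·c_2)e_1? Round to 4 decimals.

u_2 = (-2.0000, -0.4000, -1.4000, 1.2000, -1.2000)

c_1 = (0, 2, 2, 4, 1); ‖c_1‖ = 5.0000, so e_1 = (0.0000, 0.4000, 0.4000, 0.8000, 0.2000).
e_1·c_2 = 0.0000·(-2) + 0.4000·(-2) + 0.4000·(-3) + 0.8000·(-2) + 0.2000·(-2) = -4.0000.
u_2 = c_2 + 4.0000·e_1 = (-2.0000, -0.4000, -1.4000, 1.2000, -1.2000).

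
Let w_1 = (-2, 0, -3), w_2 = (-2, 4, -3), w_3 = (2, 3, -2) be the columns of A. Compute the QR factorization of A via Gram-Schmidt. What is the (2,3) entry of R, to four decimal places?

r_{23} = 3.0000

w_1 = (-2, 0, -3); ‖w_1‖ = 3.6056, so e_1 = (-0.5547, 0.0000, -0.8321).
e_1·w_2 = (-0.5547)·(-2) + 0.0000·4 + (-0.8321)·(-3) = 3.6056.
u_2 = w_2 − 3.6056·e_1 = (0.0000, 4.0000, 0.0000).
‖u_2‖ = 4.0000, so e_2 = (0.0000, 1.0000, 0.0000).
r_{23} = e_2·w_3 = 3.0000.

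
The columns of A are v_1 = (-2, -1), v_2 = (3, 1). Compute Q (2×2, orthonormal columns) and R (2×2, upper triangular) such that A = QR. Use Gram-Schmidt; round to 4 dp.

Q = [[-0.8944, 0.4472], [-0.4472, -0.8944]], R = [[2.2361, -3.1305], [0.0000, 0.4472]]

v_1 = (-2, -1); ‖v_1‖ = 2.2361, so q_1 = (-0.8944, -0.4472).
q_1·v_2 = (-0.8944)·3 + (-0.4472)·1 = -3.1305.
u_2 = v_2 + 3.1305·q_1 = (0.2000, -0.4000).
‖u_2‖ = 0.4472, so q_2 = (0.4472, -0.8944).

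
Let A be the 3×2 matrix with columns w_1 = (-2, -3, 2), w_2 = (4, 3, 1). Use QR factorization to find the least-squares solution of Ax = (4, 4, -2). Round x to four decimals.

x = (-1.0783, 0.3779)

e_1 = w_1/‖w_1‖ = (-2, -3, 2)/4.1231 = (-0.4851, -0.7276, 0.4851).
r_{12} = e_1·w_2 = -3.6380.
u_2 = w_2 + 3.6380·e_1 = (2.2353, 0.3529, 2.7647).
‖u_2‖ = 3.5728, so e_2 = (0.6256, 0.0988, 0.7738).
Qᵀb = (-5.8209, 1.3501).
Back-substitute: x_2 = 1.3501/3.5728 = 0.3779.
x_1 = (-5.8209 + 3.6380·0.3779)/4.1231 = -1.0783.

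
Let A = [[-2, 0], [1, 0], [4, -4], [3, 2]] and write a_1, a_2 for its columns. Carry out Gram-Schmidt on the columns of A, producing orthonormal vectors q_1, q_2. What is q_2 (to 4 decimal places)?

a_1 = (-2, 1, 4, 3); ‖a_1‖ = 5.4772, so q_1 = (-0.3651, 0.1826, 0.7303, 0.5477).
q_1·a_2 = (-0.3651)·0 + 0.1826·0 + 0.7303·(-4) + 0.5477·2 = -1.8257.
u_2 = a_2 + 1.8257·q_1 = (-0.6667, 0.3333, -2.6667, 3.0000).
‖u_2‖ = 4.0825, so q_2 = (-0.1633, 0.0816, -0.6532, 0.7348).

q_2 = (-0.1633, 0.0816, -0.6532, 0.7348)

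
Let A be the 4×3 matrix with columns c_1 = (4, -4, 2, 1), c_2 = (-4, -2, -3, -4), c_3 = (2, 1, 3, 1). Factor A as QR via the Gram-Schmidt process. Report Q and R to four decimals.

Q = [[0.6576, -0.3412, -0.1070], [-0.6576, -0.6554, 0.1512], [0.3288, -0.3367, 0.8010], [0.1644, -0.5836, -0.5693]], R = [[6.0828, -2.9592, 1.8084], [0.0000, 6.0202, -2.9316], [0.0000, 0.0000, 1.7708]]

c_1 = (4, -4, 2, 1); ‖c_1‖ = 6.0828, so q_1 = (0.6576, -0.6576, 0.3288, 0.1644).
q_1·c_2 = 0.6576·(-4) + (-0.6576)·(-2) + 0.3288·(-3) + 0.1644·(-4) = -2.9592.
u_2 = c_2 + 2.9592·q_1 = (-2.0541, -3.9459, -2.0270, -3.5135).
‖u_2‖ = 6.0202, so q_2 = (-0.3412, -0.6554, -0.3367, -0.5836).
q_1·c_3 = 0.6576·2 + (-0.6576)·1 + 0.3288·3 + 0.1644·1 = 1.8084; q_2·c_3 = (-0.3412)·2 + (-0.6554)·1 + (-0.3367)·3 + (-0.5836)·1 = -2.9316.
u_3 = c_3 − 1.8084·q_1 + 2.9316·q_2 = (-0.1894, 0.2677, 1.4183, -1.0082).
‖u_3‖ = 1.7708, so q_3 = (-0.1070, 0.1512, 0.8010, -0.5693).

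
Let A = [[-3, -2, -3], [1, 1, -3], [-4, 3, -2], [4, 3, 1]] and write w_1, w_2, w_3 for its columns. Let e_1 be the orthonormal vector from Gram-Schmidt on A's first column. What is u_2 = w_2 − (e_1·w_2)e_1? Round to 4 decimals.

w_1 = (-3, 1, -4, 4); ‖w_1‖ = 6.4807, so e_1 = (-0.4629, 0.1543, -0.6172, 0.6172).
e_1·w_2 = (-0.4629)·(-2) + 0.1543·1 + (-0.6172)·3 + 0.6172·3 = 1.0801.
u_2 = w_2 − 1.0801·e_1 = (-1.5000, 0.8333, 3.6667, 2.3333).

u_2 = (-1.5000, 0.8333, 3.6667, 2.3333)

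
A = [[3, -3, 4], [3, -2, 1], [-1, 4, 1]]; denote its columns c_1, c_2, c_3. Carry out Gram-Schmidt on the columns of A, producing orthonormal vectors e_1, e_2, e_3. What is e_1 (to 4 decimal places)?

e_1 = c_1/‖c_1‖ = (3, 3, -1)/4.3589 = (0.6882, 0.6882, -0.2294).

e_1 = (0.6882, 0.6882, -0.2294)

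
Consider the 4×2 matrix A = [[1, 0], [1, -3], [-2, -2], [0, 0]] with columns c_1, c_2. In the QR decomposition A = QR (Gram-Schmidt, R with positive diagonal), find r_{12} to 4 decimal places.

r_{12} = 0.4082

e_1 = c_1/‖c_1‖ = (1, 1, -2, 0)/2.4495 = (0.4082, 0.4082, -0.8165, 0.0000).
r_{12} = e_1·c_2 = 0.4082.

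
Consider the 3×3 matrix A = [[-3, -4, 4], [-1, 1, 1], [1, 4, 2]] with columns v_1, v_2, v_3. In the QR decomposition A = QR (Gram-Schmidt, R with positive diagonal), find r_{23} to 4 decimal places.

r_{23} = 2.2586

q_1 = v_1/‖v_1‖ = (-3, -1, 1)/3.3166 = (-0.9045, -0.3015, 0.3015).
r_{12} = q_1·v_2 = 4.5227.
u_2 = v_2 − 4.5227·q_1 = (0.0909, 2.3636, 2.6364).
‖u_2‖ = 3.5420, so q_2 = (0.0257, 0.6673, 0.7443).
r_{23} = q_2·v_3 = 2.2586.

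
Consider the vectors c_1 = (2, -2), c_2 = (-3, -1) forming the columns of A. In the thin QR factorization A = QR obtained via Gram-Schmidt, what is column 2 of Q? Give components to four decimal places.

q_2 = (-0.7071, -0.7071)

c_1 = (2, -2); ‖c_1‖ = 2.8284, so q_1 = (0.7071, -0.7071).
q_1·c_2 = 0.7071·(-3) + (-0.7071)·(-1) = -1.4142.
u_2 = c_2 + 1.4142·q_1 = (-2.0000, -2.0000).
‖u_2‖ = 2.8284, so q_2 = (-0.7071, -0.7071).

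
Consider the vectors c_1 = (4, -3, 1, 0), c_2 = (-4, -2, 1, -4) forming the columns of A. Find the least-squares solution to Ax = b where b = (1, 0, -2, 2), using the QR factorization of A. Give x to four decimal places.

c_1 = (4, -3, 1, 0); ‖c_1‖ = 5.0990, so e_1 = (0.7845, -0.5883, 0.1961, 0.0000).
e_1·c_2 = 0.7845·(-4) + (-0.5883)·(-2) + 0.1961·1 + 0.0000·(-4) = -1.7650.
u_2 = c_2 + 1.7650·e_1 = (-2.6154, -3.0385, 1.3462, -4.0000).
‖u_2‖ = 5.8210, so e_2 = (-0.4493, -0.5220, 0.2313, -0.6872).
Qᵀb = (0.3922, -2.2861).
Back-substitute: x_2 = -2.2861/5.8210 = -0.3927.
x_1 = (0.3922 + 1.7650·(-0.3927))/5.0990 = -0.0590.

x = (-0.0590, -0.3927)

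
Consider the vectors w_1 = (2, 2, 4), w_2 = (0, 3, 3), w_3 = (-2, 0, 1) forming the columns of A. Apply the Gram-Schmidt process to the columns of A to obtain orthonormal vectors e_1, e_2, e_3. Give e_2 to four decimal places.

e_1 = w_1/‖w_1‖ = (2, 2, 4)/4.8990 = (0.4082, 0.4082, 0.8165).
r_{12} = e_1·w_2 = 3.6742.
u_2 = w_2 − 3.6742·e_1 = (-1.5000, 1.5000, 0.0000).
‖u_2‖ = 2.1213, so e_2 = (-0.7071, 0.7071, 0.0000).

e_2 = (-0.7071, 0.7071, 0.0000)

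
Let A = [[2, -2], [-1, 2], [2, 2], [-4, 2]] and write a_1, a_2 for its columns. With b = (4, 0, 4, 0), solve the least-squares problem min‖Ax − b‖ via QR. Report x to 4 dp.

e_1 = a_1/‖a_1‖ = (2, -1, 2, -4)/5.0000 = (0.4000, -0.2000, 0.4000, -0.8000).
r_{12} = e_1·a_2 = -2.0000.
u_2 = a_2 + 2.0000·e_1 = (-1.2000, 1.6000, 2.8000, 0.4000).
‖u_2‖ = 3.4641, so e_2 = (-0.3464, 0.4619, 0.8083, 0.1155).
Qᵀb = (3.2000, 1.8475).
Back-substitute: x_2 = 1.8475/3.4641 = 0.5333.
x_1 = (3.2000 + 2.0000·0.5333)/5.0000 = 0.8533.

x = (0.8533, 0.5333)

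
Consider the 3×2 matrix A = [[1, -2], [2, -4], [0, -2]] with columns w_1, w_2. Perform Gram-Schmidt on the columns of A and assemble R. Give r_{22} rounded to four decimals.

r_{22} = 2.0000

e_1 = w_1/‖w_1‖ = (1, 2, 0)/2.2361 = (0.4472, 0.8944, 0.0000).
r_{12} = e_1·w_2 = -4.4721.
u_2 = w_2 + 4.4721·e_1 = (0.0000, 0.0000, -2.0000).
r_{22} = ‖u_2‖ = 2.0000.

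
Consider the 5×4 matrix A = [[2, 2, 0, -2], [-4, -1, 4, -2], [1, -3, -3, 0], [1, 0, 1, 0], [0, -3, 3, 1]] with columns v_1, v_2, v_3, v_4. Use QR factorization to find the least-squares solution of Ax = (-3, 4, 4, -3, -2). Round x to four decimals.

x = (-1.5967, -0.7187, -1.1571, -0.7769)

v_1 = (2, -4, 1, 1, 0); ‖v_1‖ = 4.6904, so e_1 = (0.4264, -0.8528, 0.2132, 0.2132, 0.0000).
e_1·v_2 = 0.4264·2 + (-0.8528)·(-1) + 0.2132·(-3) + 0.2132·0 + 0.0000·(-3) = 1.0660.
u_2 = v_2 − 1.0660·e_1 = (1.5455, -0.0909, -3.2273, -0.2273, -3.0000).
‖u_2‖ = 4.6759, so e_2 = (0.3305, -0.0194, -0.6902, -0.0486, -0.6416).
e_1·v_3 = 0.4264·0 + (-0.8528)·4 + 0.2132·(-3) + 0.2132·1 + 0.0000·3 = -3.8376; e_2·v_3 = 0.3305·0 + (-0.0194)·4 + (-0.6902)·(-3) + (-0.0486)·1 + (-0.6416)·3 = 0.0194.
u_3 = v_3 + 3.8376·e_1 − 0.0194·e_2 = (1.6299, 0.7277, -2.1684, 1.8191, 3.0125).
‖u_3‖ = 4.5025, so e_3 = (0.3620, 0.1616, -0.4816, 0.4040, 0.6691).
e_1·v_4 = 0.4264·(-2) + (-0.8528)·(-2) + 0.2132·0 + 0.2132·0 + 0.0000·1 = 0.8528; e_2·v_4 = 0.3305·(-2) + (-0.0194)·(-2) + (-0.6902)·0 + (-0.0486)·0 + (-0.6416)·1 = -1.2637; e_3·v_4 = 0.3620·(-2) + 0.1616·(-2) + (-0.4816)·0 + 0.4040·0 + 0.6691·1 = -0.3782.
u_4 = v_4 − 0.8528·e_1 + 1.2637·e_2 + 0.3782·e_3 = (-1.8090, -1.2362, -1.2362, -0.0905, 0.4422).
‖u_4‖ = 2.5559, so e_4 = (-0.7078, -0.4837, -0.4837, -0.0354, 0.1730).
Qᵀb = (-4.4772, -2.4011, -4.9162, -1.9857).
Back-substitute: x_4 = -1.9857/2.5559 = -0.7769.
x_3 = (-4.9162 + 0.3782·(-0.7769))/4.5025 = -1.1571.
x_2 = (-2.4011 − 0.0194·(-1.1571) + 1.2637·(-0.7769))/4.6759 = -0.7187.
x_1 = (-4.4772 − 1.0660·(-0.7187) + 3.8376·(-1.1571) − 0.8528·(-0.7769))/4.6904 = -1.5967.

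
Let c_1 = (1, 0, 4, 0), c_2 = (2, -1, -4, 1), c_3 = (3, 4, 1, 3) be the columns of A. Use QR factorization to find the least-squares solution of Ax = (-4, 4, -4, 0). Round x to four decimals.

x = (-2.7115, -1.5704, 0.5872)

e_1 = c_1/‖c_1‖ = (1, 0, 4, 0)/4.1231 = (0.2425, 0.0000, 0.9701, 0.0000).
r_{12} = e_1·c_2 = -3.3955.
u_2 = c_2 + 3.3955·e_1 = (2.8235, -1.0000, -0.7059, 1.0000).
‖u_2‖ = 3.2358, so e_2 = (0.8726, -0.3090, -0.2181, 0.3090).
r_{13} = e_1·c_3 = 1.6977; r_{23} = e_2·c_3 = 2.0906.
u_3 = c_3 − 1.6977·e_1 − 2.0906·e_2 = (0.7640, 4.6461, -0.1910, 2.3539).
‖u_3‖ = 5.2676, so e_3 = (0.1450, 0.8820, -0.0363, 0.4469).
Qᵀb = (-4.8507, -3.8539, 3.0929).
Back-substitute: x_3 = 3.0929/5.2676 = 0.5872.
x_2 = (-3.8539 − 2.0906·0.5872)/3.2358 = -1.5704.
x_1 = (-4.8507 + 3.3955·(-1.5704) − 1.6977·0.5872)/4.1231 = -2.7115.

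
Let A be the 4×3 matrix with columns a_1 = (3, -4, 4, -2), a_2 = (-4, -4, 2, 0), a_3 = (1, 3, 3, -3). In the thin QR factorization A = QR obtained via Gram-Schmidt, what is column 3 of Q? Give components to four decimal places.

a_1 = (3, -4, 4, -2); ‖a_1‖ = 6.7082, so q_1 = (0.4472, -0.5963, 0.5963, -0.2981).
q_1·a_2 = 0.4472·(-4) + (-0.5963)·(-4) + 0.5963·2 + (-0.2981)·0 = 1.7889.
u_2 = a_2 − 1.7889·q_1 = (-4.8000, -2.9333, 0.9333, 0.5333).
‖u_2‖ = 5.7271, so q_2 = (-0.8381, -0.5122, 0.1630, 0.0931).
q_1·a_3 = 0.4472·1 + (-0.5963)·3 + 0.5963·3 + (-0.2981)·(-3) = 1.3416; q_2·a_3 = (-0.8381)·1 + (-0.5122)·3 + 0.1630·3 + 0.0931·(-3) = -2.1651.
u_3 = a_3 − 1.3416·q_1 + 2.1651·q_2 = (-1.4146, 2.6911, 2.5528, -2.3984).
‖u_3‖ = 4.6381, so q_3 = (-0.3050, 0.5802, 0.5504, -0.5171).

q_3 = (-0.3050, 0.5802, 0.5504, -0.5171)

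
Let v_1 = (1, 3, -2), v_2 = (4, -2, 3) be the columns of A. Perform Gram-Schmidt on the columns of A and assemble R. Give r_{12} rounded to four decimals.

v_1 = (1, 3, -2); ‖v_1‖ = 3.7417, so q_1 = (0.2673, 0.8018, -0.5345).
r_{12} = q_1·v_2 = -2.1381.

r_{12} = -2.1381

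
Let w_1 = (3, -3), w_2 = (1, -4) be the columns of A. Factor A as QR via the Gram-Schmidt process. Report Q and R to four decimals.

Q = [[0.7071, -0.7071], [-0.7071, -0.7071]], R = [[4.2426, 3.5355], [0.0000, 2.1213]]

q_1 = w_1/‖w_1‖ = (3, -3)/4.2426 = (0.7071, -0.7071).
r_{12} = q_1·w_2 = 3.5355.
u_2 = w_2 − 3.5355·q_1 = (-1.5000, -1.5000).
‖u_2‖ = 2.1213, so q_2 = (-0.7071, -0.7071).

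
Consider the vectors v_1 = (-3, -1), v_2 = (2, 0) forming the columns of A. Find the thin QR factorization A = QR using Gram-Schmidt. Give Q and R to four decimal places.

Q = [[-0.9487, 0.3162], [-0.3162, -0.9487]], R = [[3.1623, -1.8974], [0.0000, 0.6325]]

v_1 = (-3, -1); ‖v_1‖ = 3.1623, so q_1 = (-0.9487, -0.3162).
q_1·v_2 = (-0.9487)·2 + (-0.3162)·0 = -1.8974.
u_2 = v_2 + 1.8974·q_1 = (0.2000, -0.6000).
‖u_2‖ = 0.6325, so q_2 = (0.3162, -0.9487).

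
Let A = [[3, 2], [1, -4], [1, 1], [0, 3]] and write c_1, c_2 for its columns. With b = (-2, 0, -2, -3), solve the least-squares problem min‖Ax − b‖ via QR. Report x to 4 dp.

c_1 = (3, 1, 1, 0); ‖c_1‖ = 3.3166, so q_1 = (0.9045, 0.3015, 0.3015, 0.0000).
q_1·c_2 = 0.9045·2 + 0.3015·(-4) + 0.3015·1 + 0.0000·3 = 0.9045.
u_2 = c_2 − 0.9045·q_1 = (1.1818, -4.2727, 0.7273, 3.0000).
‖u_2‖ = 5.4020, so q_2 = (0.2188, -0.7909, 0.1346, 0.5553).
Qᵀb = (-2.4121, -2.3728).
Back-substitute: x_2 = -2.3728/5.4020 = -0.4393.
x_1 = (-2.4121 − 0.9045·(-0.4393))/3.3166 = -0.6075.

x = (-0.6075, -0.4393)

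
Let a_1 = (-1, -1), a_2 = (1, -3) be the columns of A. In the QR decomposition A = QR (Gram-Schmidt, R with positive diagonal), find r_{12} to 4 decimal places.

e_1 = a_1/‖a_1‖ = (-1, -1)/1.4142 = (-0.7071, -0.7071).
r_{12} = e_1·a_2 = 1.4142.

r_{12} = 1.4142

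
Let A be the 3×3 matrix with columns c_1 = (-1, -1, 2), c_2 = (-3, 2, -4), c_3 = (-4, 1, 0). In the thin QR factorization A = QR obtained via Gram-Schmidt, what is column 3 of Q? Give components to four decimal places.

c_1 = (-1, -1, 2); ‖c_1‖ = 2.4495, so q_1 = (-0.4082, -0.4082, 0.8165).
q_1·c_2 = (-0.4082)·(-3) + (-0.4082)·2 + 0.8165·(-4) = -2.8577.
u_2 = c_2 + 2.8577·q_1 = (-4.1667, 0.8333, -1.6667).
‖u_2‖ = 4.5644, so q_2 = (-0.9129, 0.1826, -0.3651).
q_1·c_3 = (-0.4082)·(-4) + (-0.4082)·1 + 0.8165·0 = 1.2247; q_2·c_3 = (-0.9129)·(-4) + 0.1826·1 + (-0.3651)·0 = 3.8341.
u_3 = c_3 − 1.2247·q_1 − 3.8341·q_2 = (0.0000, 0.8000, 0.4000).
‖u_3‖ = 0.8944, so q_3 = (0.0000, 0.8944, 0.4472).

q_3 = (0.0000, 0.8944, 0.4472)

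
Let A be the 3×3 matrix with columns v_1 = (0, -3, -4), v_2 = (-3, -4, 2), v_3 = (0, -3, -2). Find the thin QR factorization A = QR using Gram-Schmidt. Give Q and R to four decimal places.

e_1 = v_1/‖v_1‖ = (0, -3, -4)/5.0000 = (0.0000, -0.6000, -0.8000).
r_{12} = e_1·v_2 = 0.8000.
u_2 = v_2 − 0.8000·e_1 = (-3.0000, -3.5200, 2.6400).
‖u_2‖ = 5.3254, so e_2 = (-0.5633, -0.6610, 0.4957).
r_{13} = e_1·v_3 = 3.4000; r_{23} = e_2·v_3 = 0.9915.
u_3 = v_3 − 3.4000·e_1 − 0.9915·e_2 = (0.5585, -0.3047, 0.2285).
‖u_3‖ = 0.6760, so e_3 = (0.8262, -0.4507, 0.3380).

Q = [[0.0000, -0.5633, 0.8262], [-0.6000, -0.6610, -0.4507], [-0.8000, 0.4957, 0.3380]], R = [[5.0000, 0.8000, 3.4000], [0.0000, 5.3254, 0.9915], [0.0000, 0.0000, 0.6760]]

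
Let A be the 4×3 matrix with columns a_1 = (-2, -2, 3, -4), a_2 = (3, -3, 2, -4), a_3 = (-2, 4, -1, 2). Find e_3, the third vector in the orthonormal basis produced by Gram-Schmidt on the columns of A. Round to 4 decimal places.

a_1 = (-2, -2, 3, -4); ‖a_1‖ = 5.7446, so e_1 = (-0.3482, -0.3482, 0.5222, -0.6963).
e_1·a_2 = (-0.3482)·3 + (-0.3482)·(-3) + 0.5222·2 + (-0.6963)·(-4) = 3.8297.
u_2 = a_2 − 3.8297·e_1 = (4.3333, -1.6667, 0.0000, -1.3333).
‖u_2‖ = 4.8305, so e_2 = (0.8971, -0.3450, 0.0000, -0.2760).
e_1·a_3 = (-0.3482)·(-2) + (-0.3482)·4 + 0.5222·(-1) + (-0.6963)·2 = -2.6112; e_2·a_3 = 0.8971·(-2) + (-0.3450)·4 + 0.0000·(-1) + (-0.2760)·2 = -3.7264.
u_3 = a_3 + 2.6112·e_1 + 3.7264·e_2 = (0.4338, 1.8052, 0.3636, -0.8468).
‖u_3‖ = 2.0727, so e_3 = (0.2093, 0.8709, 0.1754, -0.4085).

e_3 = (0.2093, 0.8709, 0.1754, -0.4085)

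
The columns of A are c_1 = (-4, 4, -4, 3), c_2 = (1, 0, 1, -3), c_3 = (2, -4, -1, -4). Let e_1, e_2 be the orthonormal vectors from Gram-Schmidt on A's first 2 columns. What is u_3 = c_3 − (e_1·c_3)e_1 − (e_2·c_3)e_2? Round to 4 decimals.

c_1 = (-4, 4, -4, 3); ‖c_1‖ = 7.5498, so e_1 = (-0.5298, 0.5298, -0.5298, 0.3974).
e_1·c_2 = (-0.5298)·1 + 0.5298·0 + (-0.5298)·1 + 0.3974·(-3) = -2.2517.
u_2 = c_2 + 2.2517·e_1 = (-0.1930, 1.1930, -0.1930, -2.1053).
‖u_2‖ = 2.4351, so e_2 = (-0.0792, 0.4899, -0.0792, -0.8645).
e_1·c_3 = (-0.5298)·2 + 0.5298·(-4) + (-0.5298)·(-1) + 0.3974·(-4) = -4.2385; e_2·c_3 = (-0.0792)·2 + 0.4899·(-4) + (-0.0792)·(-1) + (-0.8645)·(-4) = 1.4193.
u_3 = c_3 + 4.2385·e_1 − 1.4193·e_2 = (-0.1331, -2.4497, -3.1331, -1.0888).

u_3 = (-0.1331, -2.4497, -3.1331, -1.0888)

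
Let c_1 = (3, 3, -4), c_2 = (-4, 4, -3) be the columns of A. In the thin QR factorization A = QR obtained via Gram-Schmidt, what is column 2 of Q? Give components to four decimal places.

e_1 = c_1/‖c_1‖ = (3, 3, -4)/5.8310 = (0.5145, 0.5145, -0.6860).
r_{12} = e_1·c_2 = 2.0580.
u_2 = c_2 − 2.0580·e_1 = (-5.0588, 2.9412, -1.5882).
‖u_2‖ = 6.0634, so e_2 = (-0.8343, 0.4851, -0.2619).

e_2 = (-0.8343, 0.4851, -0.2619)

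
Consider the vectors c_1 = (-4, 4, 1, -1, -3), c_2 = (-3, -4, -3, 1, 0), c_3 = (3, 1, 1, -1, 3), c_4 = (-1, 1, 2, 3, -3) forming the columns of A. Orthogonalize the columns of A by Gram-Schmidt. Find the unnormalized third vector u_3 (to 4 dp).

q_1 = c_1/‖c_1‖ = (-4, 4, 1, -1, -3)/6.5574 = (-0.6100, 0.6100, 0.1525, -0.1525, -0.4575).
r_{12} = q_1·c_2 = -1.2200.
u_2 = c_2 + 1.2200·q_1 = (-3.7442, -3.2558, -2.8140, 0.8140, -0.5581).
‖u_2‖ = 5.7889, so q_2 = (-0.6468, -0.5624, -0.4861, 0.1406, -0.0964).
r_{13} = q_1·c_3 = -2.2875; r_{23} = q_2·c_3 = -3.4187.
u_3 = c_3 + 2.2875·q_1 + 3.4187·q_2 = (-0.6065, 0.4726, -0.3130, -0.8681, 1.6239).

u_3 = (-0.6065, 0.4726, -0.3130, -0.8681, 1.6239)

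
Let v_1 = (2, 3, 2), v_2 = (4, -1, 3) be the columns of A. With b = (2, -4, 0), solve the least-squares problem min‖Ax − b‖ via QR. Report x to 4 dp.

v_1 = (2, 3, 2); ‖v_1‖ = 4.1231, so q_1 = (0.4851, 0.7276, 0.4851).
q_1·v_2 = 0.4851·4 + 0.7276·(-1) + 0.4851·3 = 2.6679.
u_2 = v_2 − 2.6679·q_1 = (2.7059, -2.9412, 1.7059).
‖u_2‖ = 4.3454, so q_2 = (0.6227, -0.6769, 0.3926).
Qᵀb = (-1.9403, 3.9528).
Back-substitute: x_2 = 3.9528/4.3454 = 0.9097.
x_1 = (-1.9403 − 2.6679·0.9097)/4.1231 = -1.0592.

x = (-1.0592, 0.9097)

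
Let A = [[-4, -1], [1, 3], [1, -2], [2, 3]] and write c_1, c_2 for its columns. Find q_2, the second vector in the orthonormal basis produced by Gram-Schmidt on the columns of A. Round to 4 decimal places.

c_1 = (-4, 1, 1, 2); ‖c_1‖ = 4.6904, so q_1 = (-0.8528, 0.2132, 0.2132, 0.4264).
q_1·c_2 = (-0.8528)·(-1) + 0.2132·3 + 0.2132·(-2) + 0.4264·3 = 2.3452.
u_2 = c_2 − 2.3452·q_1 = (1.0000, 2.5000, -2.5000, 2.0000).
‖u_2‖ = 4.1833, so q_2 = (0.2390, 0.5976, -0.5976, 0.4781).

q_2 = (0.2390, 0.5976, -0.5976, 0.4781)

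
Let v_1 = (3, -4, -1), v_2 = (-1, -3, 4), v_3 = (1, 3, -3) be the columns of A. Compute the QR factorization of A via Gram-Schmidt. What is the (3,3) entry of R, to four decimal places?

r_{33} = 0.5095

e_1 = v_1/‖v_1‖ = (3, -4, -1)/5.0990 = (0.5883, -0.7845, -0.1961).
r_{12} = e_1·v_2 = 0.9806.
u_2 = v_2 − 0.9806·e_1 = (-1.5769, -2.2308, 4.1923).
‖u_2‖ = 5.0038, so e_2 = (-0.3151, -0.4458, 0.8378).
r_{13} = e_1·v_3 = -1.1767; r_{23} = e_2·v_3 = -4.1660.
u_3 = v_3 + 1.1767·e_1 + 4.1660·e_2 = (0.3794, 0.2197, 0.2596).
r_{33} = ‖u_3‖ = 0.5095.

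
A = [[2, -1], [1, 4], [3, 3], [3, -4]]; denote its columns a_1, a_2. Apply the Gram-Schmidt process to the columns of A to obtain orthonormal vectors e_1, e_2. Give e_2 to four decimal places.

e_1 = a_1/‖a_1‖ = (2, 1, 3, 3)/4.7958 = (0.4170, 0.2085, 0.6255, 0.6255).
r_{12} = e_1·a_2 = -0.2085.
u_2 = a_2 + 0.2085·e_1 = (-0.9130, 4.0435, 3.1304, -3.8696).
‖u_2‖ = 6.4774, so e_2 = (-0.1410, 0.6242, 0.4833, -0.5974).

e_2 = (-0.1410, 0.6242, 0.4833, -0.5974)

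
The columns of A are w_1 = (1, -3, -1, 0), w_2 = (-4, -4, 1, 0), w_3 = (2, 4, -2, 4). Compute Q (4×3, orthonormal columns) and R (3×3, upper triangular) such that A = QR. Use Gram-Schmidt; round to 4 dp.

Q = [[0.3015, -0.8678, -0.1540], [-0.9045, -0.3914, 0.0660], [-0.3015, 0.3063, -0.3519], [0.0000, 0.0000, 0.9209]], R = [[3.3166, 2.1106, -2.4121], [0.0000, 5.3428, -3.9135], [0.0000, 0.0000, 4.3435]]

w_1 = (1, -3, -1, 0); ‖w_1‖ = 3.3166, so e_1 = (0.3015, -0.9045, -0.3015, 0.0000).
e_1·w_2 = 0.3015·(-4) + (-0.9045)·(-4) + (-0.3015)·1 + 0.0000·0 = 2.1106.
u_2 = w_2 − 2.1106·e_1 = (-4.6364, -2.0909, 1.6364, 0.0000).
‖u_2‖ = 5.3428, so e_2 = (-0.8678, -0.3914, 0.3063, 0.0000).
e_1·w_3 = 0.3015·2 + (-0.9045)·4 + (-0.3015)·(-2) + 0.0000·4 = -2.4121; e_2·w_3 = (-0.8678)·2 + (-0.3914)·4 + 0.3063·(-2) + 0.0000·4 = -3.9135.
u_3 = w_3 + 2.4121·e_1 + 3.9135·e_2 = (-0.6688, 0.2866, -1.5287, 4.0000).
‖u_3‖ = 4.3435, so e_3 = (-0.1540, 0.0660, -0.3519, 0.9209).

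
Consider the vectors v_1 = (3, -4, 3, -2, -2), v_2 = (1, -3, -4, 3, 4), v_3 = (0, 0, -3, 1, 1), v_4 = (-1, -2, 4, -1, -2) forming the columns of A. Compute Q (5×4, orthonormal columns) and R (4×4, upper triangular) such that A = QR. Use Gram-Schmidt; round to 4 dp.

Q = [[0.4629, 0.2574, 0.2523, -0.7514], [-0.6172, -0.5835, 0.0532, -0.5063], [0.4629, -0.4634, -0.7428, -0.0764], [-0.3086, 0.3570, -0.3041, 0.1565], [-0.3086, 0.5011, -0.5379, -0.3856]], R = [[6.4807, -1.6973, -2.0059, 3.5490], [0.0000, 6.9368, 2.2482, -2.3031], [0.0000, 0.0000, 1.3863, -1.9499], [0.0000, 0.0000, 0.0000, 2.0733]]

e_1 = v_1/‖v_1‖ = (3, -4, 3, -2, -2)/6.4807 = (0.4629, -0.6172, 0.4629, -0.3086, -0.3086).
r_{12} = e_1·v_2 = -1.6973.
u_2 = v_2 + 1.6973·e_1 = (1.7857, -4.0476, -3.2143, 2.4762, 3.4762).
‖u_2‖ = 6.9368, so e_2 = (0.2574, -0.5835, -0.4634, 0.3570, 0.5011).
r_{13} = e_1·v_3 = -2.0059; r_{23} = e_2·v_3 = 2.2482.
u_3 = v_3 + 2.0059·e_1 − 2.2482·e_2 = (0.3498, 0.0737, -1.0297, -0.4216, -0.7457).
‖u_3‖ = 1.3863, so e_3 = (0.2523, 0.0532, -0.7428, -0.3041, -0.5379).
r_{14} = e_1·v_4 = 3.5490; r_{24} = e_2·v_4 = -2.3031; r_{34} = e_3·v_4 = -1.9499.
u_4 = v_4 − 3.5490·e_1 + 2.3031·e_2 + 1.9499·e_3 = (-1.5579, -1.0497, -0.1583, 0.3244, -0.7994).
‖u_4‖ = 2.0733, so e_4 = (-0.7514, -0.5063, -0.0764, 0.1565, -0.3856).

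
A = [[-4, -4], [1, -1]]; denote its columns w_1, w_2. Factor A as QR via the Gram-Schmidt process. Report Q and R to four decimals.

Q = [[-0.9701, -0.2425], [0.2425, -0.9701]], R = [[4.1231, 3.6380], [0.0000, 1.9403]]

q_1 = w_1/‖w_1‖ = (-4, 1)/4.1231 = (-0.9701, 0.2425).
r_{12} = q_1·w_2 = 3.6380.
u_2 = w_2 − 3.6380·q_1 = (-0.4706, -1.8824).
‖u_2‖ = 1.9403, so q_2 = (-0.2425, -0.9701).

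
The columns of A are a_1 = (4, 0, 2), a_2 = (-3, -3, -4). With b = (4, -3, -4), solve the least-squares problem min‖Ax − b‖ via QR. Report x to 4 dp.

x = (1.9000, 1.5000)

a_1 = (4, 0, 2); ‖a_1‖ = 4.4721, so q_1 = (0.8944, 0.0000, 0.4472).
q_1·a_2 = 0.8944·(-3) + 0.0000·(-3) + 0.4472·(-4) = -4.4721.
u_2 = a_2 + 4.4721·q_1 = (1.0000, -3.0000, -2.0000).
‖u_2‖ = 3.7417, so q_2 = (0.2673, -0.8018, -0.5345).
Qᵀb = (1.7889, 5.6125).
Back-substitute: x_2 = 5.6125/3.7417 = 1.5000.
x_1 = (1.7889 + 4.4721·1.5000)/4.4721 = 1.9000.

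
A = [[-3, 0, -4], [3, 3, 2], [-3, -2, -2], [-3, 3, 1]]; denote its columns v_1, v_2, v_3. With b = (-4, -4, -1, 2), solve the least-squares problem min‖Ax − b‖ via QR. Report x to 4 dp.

v_1 = (-3, 3, -3, -3); ‖v_1‖ = 6.0000, so e_1 = (-0.5000, 0.5000, -0.5000, -0.5000).
e_1·v_2 = (-0.5000)·0 + 0.5000·3 + (-0.5000)·(-2) + (-0.5000)·3 = 1.0000.
u_2 = v_2 − 1.0000·e_1 = (0.5000, 2.5000, -1.5000, 3.5000).
‖u_2‖ = 4.5826, so e_2 = (0.1091, 0.5455, -0.3273, 0.7638).
e_1·v_3 = (-0.5000)·(-4) + 0.5000·2 + (-0.5000)·(-2) + (-0.5000)·1 = 3.5000; e_2·v_3 = 0.1091·(-4) + 0.5455·2 + (-0.3273)·(-2) + 0.7638·1 = 2.0731.
u_3 = v_3 − 3.5000·e_1 − 2.0731·e_2 = (-2.4762, -0.8810, 0.4286, 1.1667).
‖u_3‖ = 2.9073, so e_3 = (-0.8517, -0.3030, 0.1474, 0.4013).
Qᵀb = (-0.5000, -0.7638, 5.2741).
Back-substitute: x_3 = 5.2741/2.9073 = 1.8141.
x_2 = (-0.7638 − 2.0731·1.8141)/4.5826 = -0.9873.
x_1 = (-0.5000 − 1.0000·(-0.9873) − 3.5000·1.8141)/6.0000 = -0.9770.

x = (-0.9770, -0.9873, 1.8141)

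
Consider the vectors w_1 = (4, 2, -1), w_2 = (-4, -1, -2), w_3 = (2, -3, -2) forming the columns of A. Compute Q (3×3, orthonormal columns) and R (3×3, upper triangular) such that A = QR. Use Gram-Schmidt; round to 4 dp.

Q = [[0.8729, -0.3209, 0.3676], [0.4364, 0.1765, -0.8823], [-0.2182, -0.9305, -0.2941]], R = [[4.5826, -3.4915, 0.8729], [0.0000, 2.9681, 0.6899], [0.0000, 0.0000, 3.9702]]

w_1 = (4, 2, -1); ‖w_1‖ = 4.5826, so e_1 = (0.8729, 0.4364, -0.2182).
e_1·w_2 = 0.8729·(-4) + 0.4364·(-1) + (-0.2182)·(-2) = -3.4915.
u_2 = w_2 + 3.4915·e_1 = (-0.9524, 0.5238, -2.7619).
‖u_2‖ = 2.9681, so e_2 = (-0.3209, 0.1765, -0.9305).
e_1·w_3 = 0.8729·2 + 0.4364·(-3) + (-0.2182)·(-2) = 0.8729; e_2·w_3 = (-0.3209)·2 + 0.1765·(-3) + (-0.9305)·(-2) = 0.6899.
u_3 = w_3 − 0.8729·e_1 − 0.6899·e_2 = (1.4595, -3.5027, -1.1676).
‖u_3‖ = 3.9702, so e_3 = (0.3676, -0.8823, -0.2941).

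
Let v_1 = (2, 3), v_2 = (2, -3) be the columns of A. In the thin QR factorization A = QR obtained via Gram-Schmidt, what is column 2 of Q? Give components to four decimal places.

q_1 = v_1/‖v_1‖ = (2, 3)/3.6056 = (0.5547, 0.8321).
r_{12} = q_1·v_2 = -1.3868.
u_2 = v_2 + 1.3868·q_1 = (2.7692, -1.8462).
‖u_2‖ = 3.3282, so q_2 = (0.8321, -0.5547).

q_2 = (0.8321, -0.5547)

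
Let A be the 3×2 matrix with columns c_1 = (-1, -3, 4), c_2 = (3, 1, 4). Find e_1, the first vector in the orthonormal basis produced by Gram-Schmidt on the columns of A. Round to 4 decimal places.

e_1 = (-0.1961, -0.5883, 0.7845)

c_1 = (-1, -3, 4); ‖c_1‖ = 5.0990, so e_1 = (-0.1961, -0.5883, 0.7845).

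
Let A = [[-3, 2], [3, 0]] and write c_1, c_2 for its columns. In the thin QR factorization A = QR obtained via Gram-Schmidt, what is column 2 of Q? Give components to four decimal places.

e_1 = c_1/‖c_1‖ = (-3, 3)/4.2426 = (-0.7071, 0.7071).
r_{12} = e_1·c_2 = -1.4142.
u_2 = c_2 + 1.4142·e_1 = (1.0000, 1.0000).
‖u_2‖ = 1.4142, so e_2 = (0.7071, 0.7071).

e_2 = (0.7071, 0.7071)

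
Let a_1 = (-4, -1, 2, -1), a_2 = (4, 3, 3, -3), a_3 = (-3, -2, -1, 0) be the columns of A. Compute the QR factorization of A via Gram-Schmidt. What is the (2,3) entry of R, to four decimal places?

r_{23} = -2.5069

a_1 = (-4, -1, 2, -1); ‖a_1‖ = 4.6904, so q_1 = (-0.8528, -0.2132, 0.4264, -0.2132).
q_1·a_2 = (-0.8528)·4 + (-0.2132)·3 + 0.4264·3 + (-0.2132)·(-3) = -2.1320.
u_2 = a_2 + 2.1320·q_1 = (2.1818, 2.5455, 3.9091, -3.4545).
‖u_2‖ = 6.2012, so q_2 = (0.3518, 0.4105, 0.6304, -0.5571).
r_{23} = q_2·a_3 = -2.5069.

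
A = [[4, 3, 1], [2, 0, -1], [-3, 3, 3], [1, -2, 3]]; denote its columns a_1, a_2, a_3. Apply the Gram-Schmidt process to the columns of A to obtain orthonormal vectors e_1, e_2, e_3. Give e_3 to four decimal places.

a_1 = (4, 2, -3, 1); ‖a_1‖ = 5.4772, so e_1 = (0.7303, 0.3651, -0.5477, 0.1826).
e_1·a_2 = 0.7303·3 + 0.3651·0 + (-0.5477)·3 + 0.1826·(-2) = 0.1826.
u_2 = a_2 − 0.1826·e_1 = (2.8667, -0.0667, 3.1000, -2.0333).
‖u_2‖ = 4.6869, so e_2 = (0.6116, -0.0142, 0.6614, -0.4338).
e_1·a_3 = 0.7303·1 + 0.3651·(-1) + (-0.5477)·3 + 0.1826·3 = -0.7303; e_2·a_3 = 0.6116·1 + (-0.0142)·(-1) + 0.6614·3 + (-0.4338)·3 = 1.3086.
u_3 = a_3 + 0.7303·e_1 − 1.3086·e_2 = (0.7329, -0.7147, 1.7344, 3.7011).
‖u_3‖ = 4.2136, so e_3 = (0.1739, -0.1696, 0.4116, 0.8784).

e_3 = (0.1739, -0.1696, 0.4116, 0.8784)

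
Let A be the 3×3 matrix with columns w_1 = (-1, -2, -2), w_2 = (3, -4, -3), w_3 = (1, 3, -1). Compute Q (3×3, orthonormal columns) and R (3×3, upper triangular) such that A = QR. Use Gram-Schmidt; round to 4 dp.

Q = [[-0.3333, 0.9313, 0.1470], [-0.6667, -0.3431, 0.6617], [-0.6667, -0.1225, -0.7352]], R = [[3.0000, 3.6667, -1.6667], [0.0000, 4.5338, 0.0245], [0.0000, 0.0000, 2.8673]]

w_1 = (-1, -2, -2); ‖w_1‖ = 3.0000, so q_1 = (-0.3333, -0.6667, -0.6667).
q_1·w_2 = (-0.3333)·3 + (-0.6667)·(-4) + (-0.6667)·(-3) = 3.6667.
u_2 = w_2 − 3.6667·q_1 = (4.2222, -1.5556, -0.5556).
‖u_2‖ = 4.5338, so q_2 = (0.9313, -0.3431, -0.1225).
q_1·w_3 = (-0.3333)·1 + (-0.6667)·3 + (-0.6667)·(-1) = -1.6667; q_2·w_3 = 0.9313·1 + (-0.3431)·3 + (-0.1225)·(-1) = 0.0245.
u_3 = w_3 + 1.6667·q_1 − 0.0245·q_2 = (0.4216, 1.8973, -2.1081).
‖u_3‖ = 2.8673, so q_3 = (0.1470, 0.6617, -0.7352).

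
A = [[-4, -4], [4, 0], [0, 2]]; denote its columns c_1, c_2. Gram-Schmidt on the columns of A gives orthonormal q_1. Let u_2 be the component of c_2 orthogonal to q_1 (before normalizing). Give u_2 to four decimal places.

u_2 = (-2.0000, -2.0000, 2.0000)

c_1 = (-4, 4, 0); ‖c_1‖ = 5.6569, so q_1 = (-0.7071, 0.7071, 0.0000).
q_1·c_2 = (-0.7071)·(-4) + 0.7071·0 + 0.0000·2 = 2.8284.
u_2 = c_2 − 2.8284·q_1 = (-2.0000, -2.0000, 2.0000).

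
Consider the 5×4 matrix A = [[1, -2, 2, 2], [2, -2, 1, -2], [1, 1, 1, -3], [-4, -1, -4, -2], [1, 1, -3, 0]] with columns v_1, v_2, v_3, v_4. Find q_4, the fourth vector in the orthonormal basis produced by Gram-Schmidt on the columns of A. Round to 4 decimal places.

v_1 = (1, 2, 1, -4, 1); ‖v_1‖ = 4.7958, so q_1 = (0.2085, 0.4170, 0.2085, -0.8341, 0.2085).
q_1·v_2 = 0.2085·(-2) + 0.4170·(-2) + 0.2085·1 + (-0.8341)·(-1) + 0.2085·1 = 0.0000.
u_2 = v_2 + 0.0000·q_1 = (-2.0000, -2.0000, 1.0000, -1.0000, 1.0000).
‖u_2‖ = 3.3166, so q_2 = (-0.6030, -0.6030, 0.3015, -0.3015, 0.3015).
q_1·v_3 = 0.2085·2 + 0.4170·1 + 0.2085·1 + (-0.8341)·(-4) + 0.2085·(-3) = 3.7533; q_2·v_3 = (-0.6030)·2 + (-0.6030)·1 + 0.3015·1 + (-0.3015)·(-4) + 0.3015·(-3) = -1.2060.
u_3 = v_3 − 3.7533·q_1 + 1.2060·q_2 = (0.4901, -1.2925, 0.5810, -1.2332, -3.4190).
‖u_3‖ = 3.9317, so q_3 = (0.1247, -0.3287, 0.1478, -0.3137, -0.8696).
q_1·v_4 = 0.2085·2 + 0.4170·(-2) + 0.2085·(-3) + (-0.8341)·(-2) + 0.2085·0 = 0.6255; q_2·v_4 = (-0.6030)·2 + (-0.6030)·(-2) + 0.3015·(-3) + (-0.3015)·(-2) + 0.3015·0 = -0.3015; q_3·v_4 = 0.1247·2 + (-0.3287)·(-2) + 0.1478·(-3) + (-0.3137)·(-2) + (-0.8696)·0 = 1.0908.
u_4 = v_4 − 0.6255·q_1 + 0.3015·q_2 − 1.0908·q_3 = (1.5518, -2.0841, -3.2007, -1.2271, 0.9090).
‖u_4‖ = 4.3964, so q_4 = (0.3530, -0.4741, -0.7280, -0.2791, 0.2068).

q_4 = (0.3530, -0.4741, -0.7280, -0.2791, 0.2068)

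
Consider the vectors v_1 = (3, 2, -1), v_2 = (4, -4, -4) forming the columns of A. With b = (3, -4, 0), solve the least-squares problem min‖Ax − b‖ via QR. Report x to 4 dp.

x = (-0.2895, 0.6316)

v_1 = (3, 2, -1); ‖v_1‖ = 3.7417, so q_1 = (0.8018, 0.5345, -0.2673).
q_1·v_2 = 0.8018·4 + 0.5345·(-4) + (-0.2673)·(-4) = 2.1381.
u_2 = v_2 − 2.1381·q_1 = (2.2857, -5.1429, -3.4286).
‖u_2‖ = 6.5900, so q_2 = (0.3468, -0.7804, -0.5203).
Qᵀb = (0.2673, 4.1621).
Back-substitute: x_2 = 4.1621/6.5900 = 0.6316.
x_1 = (0.2673 − 2.1381·0.6316)/3.7417 = -0.2895.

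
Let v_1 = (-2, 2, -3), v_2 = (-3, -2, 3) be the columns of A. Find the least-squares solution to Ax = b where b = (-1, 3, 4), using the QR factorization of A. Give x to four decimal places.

q_1 = v_1/‖v_1‖ = (-2, 2, -3)/4.1231 = (-0.4851, 0.4851, -0.7276).
r_{12} = q_1·v_2 = -1.6977.
u_2 = v_2 + 1.6977·q_1 = (-3.8235, -1.1765, 1.7647).
‖u_2‖ = 4.3724, so q_2 = (-0.8745, -0.2691, 0.4036).
Qᵀb = (-0.9701, 1.6817).
Back-substitute: x_2 = 1.6817/4.3724 = 0.3846.
x_1 = (-0.9701 + 1.6977·0.3846)/4.1231 = -0.0769.

x = (-0.0769, 0.3846)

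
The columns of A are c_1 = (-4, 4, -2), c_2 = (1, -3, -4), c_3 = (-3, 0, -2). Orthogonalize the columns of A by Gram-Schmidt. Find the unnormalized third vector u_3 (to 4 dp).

u_3 = (-1.2615, -1.0321, 0.4587)

c_1 = (-4, 4, -2); ‖c_1‖ = 6.0000, so q_1 = (-0.6667, 0.6667, -0.3333).
q_1·c_2 = (-0.6667)·1 + 0.6667·(-3) + (-0.3333)·(-4) = -1.3333.
u_2 = c_2 + 1.3333·q_1 = (0.1111, -2.1111, -4.4444).
‖u_2‖ = 4.9216, so q_2 = (0.0226, -0.4289, -0.9030).
q_1·c_3 = (-0.6667)·(-3) + 0.6667·0 + (-0.3333)·(-2) = 2.6667; q_2·c_3 = 0.0226·(-3) + (-0.4289)·0 + (-0.9030)·(-2) = 1.7384.
u_3 = c_3 − 2.6667·q_1 − 1.7384·q_2 = (-1.2615, -1.0321, 0.4587).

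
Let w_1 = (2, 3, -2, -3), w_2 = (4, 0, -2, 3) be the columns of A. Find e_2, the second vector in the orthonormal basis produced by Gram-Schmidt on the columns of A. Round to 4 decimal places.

e_2 = (0.7041, -0.0647, -0.3305, 0.6251)

e_1 = w_1/‖w_1‖ = (2, 3, -2, -3)/5.0990 = (0.3922, 0.5883, -0.3922, -0.5883).
r_{12} = e_1·w_2 = 0.5883.
u_2 = w_2 − 0.5883·e_1 = (3.7692, -0.3462, -1.7692, 3.3462).
‖u_2‖ = 5.3529, so e_2 = (0.7041, -0.0647, -0.3305, 0.6251).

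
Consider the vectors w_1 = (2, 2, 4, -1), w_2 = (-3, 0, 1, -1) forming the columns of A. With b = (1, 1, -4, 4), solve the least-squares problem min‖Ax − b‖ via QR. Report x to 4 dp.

e_1 = w_1/‖w_1‖ = (2, 2, 4, -1)/5.0000 = (0.4000, 0.4000, 0.8000, -0.2000).
r_{12} = e_1·w_2 = -0.2000.
u_2 = w_2 + 0.2000·e_1 = (-2.9200, 0.0800, 1.1600, -1.0400).
‖u_2‖ = 3.3106, so e_2 = (-0.8820, 0.0242, 0.3504, -0.3141).
Qᵀb = (-3.2000, -3.5160).
Back-substitute: x_2 = -3.5160/3.3106 = -1.0620.
x_1 = (-3.2000 + 0.2000·(-1.0620))/5.0000 = -0.6825.

x = (-0.6825, -1.0620)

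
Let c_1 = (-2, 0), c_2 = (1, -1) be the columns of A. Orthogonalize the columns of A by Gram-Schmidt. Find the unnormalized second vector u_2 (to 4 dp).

c_1 = (-2, 0); ‖c_1‖ = 2.0000, so q_1 = (-1.0000, 0.0000).
q_1·c_2 = (-1.0000)·1 + 0.0000·(-1) = -1.0000.
u_2 = c_2 + 1.0000·q_1 = (0.0000, -1.0000).

u_2 = (0.0000, -1.0000)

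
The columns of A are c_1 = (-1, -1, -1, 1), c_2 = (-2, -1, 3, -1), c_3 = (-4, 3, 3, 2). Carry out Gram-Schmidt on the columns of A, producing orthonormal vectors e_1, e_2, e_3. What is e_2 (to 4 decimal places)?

e_1 = c_1/‖c_1‖ = (-1, -1, -1, 1)/2.0000 = (-0.5000, -0.5000, -0.5000, 0.5000).
r_{12} = e_1·c_2 = -0.5000.
u_2 = c_2 + 0.5000·e_1 = (-2.2500, -1.2500, 2.7500, -0.7500).
‖u_2‖ = 3.8406, so e_2 = (-0.5859, -0.3255, 0.7160, -0.1953).

e_2 = (-0.5859, -0.3255, 0.7160, -0.1953)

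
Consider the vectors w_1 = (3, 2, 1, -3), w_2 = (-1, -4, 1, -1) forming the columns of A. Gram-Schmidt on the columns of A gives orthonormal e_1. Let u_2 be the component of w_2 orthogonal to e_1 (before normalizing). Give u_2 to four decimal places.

w_1 = (3, 2, 1, -3); ‖w_1‖ = 4.7958, so e_1 = (0.6255, 0.4170, 0.2085, -0.6255).
e_1·w_2 = 0.6255·(-1) + 0.4170·(-4) + 0.2085·1 + (-0.6255)·(-1) = -1.4596.
u_2 = w_2 + 1.4596·e_1 = (-0.0870, -3.3913, 1.3043, -1.9130).

u_2 = (-0.0870, -3.3913, 1.3043, -1.9130)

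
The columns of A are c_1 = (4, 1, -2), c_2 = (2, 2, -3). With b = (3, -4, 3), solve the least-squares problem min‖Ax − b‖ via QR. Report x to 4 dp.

x = (2.0792, -2.6040)

c_1 = (4, 1, -2); ‖c_1‖ = 4.5826, so q_1 = (0.8729, 0.2182, -0.4364).
q_1·c_2 = 0.8729·2 + 0.2182·2 + (-0.4364)·(-3) = 3.4915.
u_2 = c_2 − 3.4915·q_1 = (-1.0476, 1.2381, -1.4762).
‖u_2‖ = 2.1931, so q_2 = (-0.4777, 0.5646, -0.6731).
Qᵀb = (0.4364, -5.7106).
Back-substitute: x_2 = -5.7106/2.1931 = -2.6040.
x_1 = (0.4364 − 3.4915·(-2.6040))/4.5826 = 2.0792.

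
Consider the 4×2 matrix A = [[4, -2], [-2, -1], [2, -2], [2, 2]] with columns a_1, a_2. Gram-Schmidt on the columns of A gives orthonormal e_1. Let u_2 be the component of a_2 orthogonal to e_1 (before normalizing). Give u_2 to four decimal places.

a_1 = (4, -2, 2, 2); ‖a_1‖ = 5.2915, so e_1 = (0.7559, -0.3780, 0.3780, 0.3780).
e_1·a_2 = 0.7559·(-2) + (-0.3780)·(-1) + 0.3780·(-2) + 0.3780·2 = -1.1339.
u_2 = a_2 + 1.1339·e_1 = (-1.1429, -1.4286, -1.5714, 2.4286).

u_2 = (-1.1429, -1.4286, -1.5714, 2.4286)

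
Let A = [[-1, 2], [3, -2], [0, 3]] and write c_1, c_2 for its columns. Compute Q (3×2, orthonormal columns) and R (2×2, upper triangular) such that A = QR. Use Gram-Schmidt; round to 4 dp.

Q = [[-0.3162, 0.3686], [0.9487, 0.1229], [0.0000, 0.9214]], R = [[3.1623, -2.5298], [0.0000, 3.2558]]

c_1 = (-1, 3, 0); ‖c_1‖ = 3.1623, so q_1 = (-0.3162, 0.9487, 0.0000).
q_1·c_2 = (-0.3162)·2 + 0.9487·(-2) + 0.0000·3 = -2.5298.
u_2 = c_2 + 2.5298·q_1 = (1.2000, 0.4000, 3.0000).
‖u_2‖ = 3.2558, so q_2 = (0.3686, 0.1229, 0.9214).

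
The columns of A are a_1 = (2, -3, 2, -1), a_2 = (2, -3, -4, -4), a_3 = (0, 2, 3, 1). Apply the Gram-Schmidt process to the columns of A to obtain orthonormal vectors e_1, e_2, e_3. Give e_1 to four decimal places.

e_1 = (0.4714, -0.7071, 0.4714, -0.2357)

a_1 = (2, -3, 2, -1); ‖a_1‖ = 4.2426, so e_1 = (0.4714, -0.7071, 0.4714, -0.2357).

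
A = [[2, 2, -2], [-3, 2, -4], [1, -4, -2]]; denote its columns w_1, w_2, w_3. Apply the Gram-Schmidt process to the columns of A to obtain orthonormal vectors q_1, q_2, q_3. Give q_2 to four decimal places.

w_1 = (2, -3, 1); ‖w_1‖ = 3.7417, so q_1 = (0.5345, -0.8018, 0.2673).
q_1·w_2 = 0.5345·2 + (-0.8018)·2 + 0.2673·(-4) = -1.6036.
u_2 = w_2 + 1.6036·q_1 = (2.8571, 0.7143, -3.5714).
‖u_2‖ = 4.6291, so q_2 = (0.6172, 0.1543, -0.7715).

q_2 = (0.6172, 0.1543, -0.7715)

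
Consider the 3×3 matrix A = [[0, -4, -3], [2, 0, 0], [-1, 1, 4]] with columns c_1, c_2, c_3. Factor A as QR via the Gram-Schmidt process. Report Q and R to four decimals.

c_1 = (0, 2, -1); ‖c_1‖ = 2.2361, so e_1 = (0.0000, 0.8944, -0.4472).
e_1·c_2 = 0.0000·(-4) + 0.8944·0 + (-0.4472)·1 = -0.4472.
u_2 = c_2 + 0.4472·e_1 = (-4.0000, 0.4000, 0.8000).
‖u_2‖ = 4.0988, so e_2 = (-0.9759, 0.0976, 0.1952).
e_1·c_3 = 0.0000·(-3) + 0.8944·0 + (-0.4472)·4 = -1.7889; e_2·c_3 = (-0.9759)·(-3) + 0.0976·0 + 0.1952·4 = 3.7084.
u_3 = c_3 + 1.7889·e_1 − 3.7084·e_2 = (0.6190, 1.2381, 2.4762).
‖u_3‖ = 2.8368, so e_3 = (0.2182, 0.4364, 0.8729).

Q = [[0.0000, -0.9759, 0.2182], [0.8944, 0.0976, 0.4364], [-0.4472, 0.1952, 0.8729]], R = [[2.2361, -0.4472, -1.7889], [0.0000, 4.0988, 3.7084], [0.0000, 0.0000, 2.8368]]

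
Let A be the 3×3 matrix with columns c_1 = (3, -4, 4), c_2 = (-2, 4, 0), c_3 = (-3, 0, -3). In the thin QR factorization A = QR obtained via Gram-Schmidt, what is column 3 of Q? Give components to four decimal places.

q_3 = (-0.8729, -0.4364, 0.2182)

c_1 = (3, -4, 4); ‖c_1‖ = 6.4031, so q_1 = (0.4685, -0.6247, 0.6247).
q_1·c_2 = 0.4685·(-2) + (-0.6247)·4 + 0.6247·0 = -3.4358.
u_2 = c_2 + 3.4358·q_1 = (-0.3902, 1.8537, 2.1463).
‖u_2‖ = 2.8627, so q_2 = (-0.1363, 0.6475, 0.7498).
q_1·c_3 = 0.4685·(-3) + (-0.6247)·0 + 0.6247·(-3) = -3.2796; q_2·c_3 = (-0.1363)·(-3) + 0.6475·0 + 0.7498·(-3) = -1.8403.
u_3 = c_3 + 3.2796·q_1 + 1.8403·q_2 = (-1.7143, -0.8571, 0.4286).
‖u_3‖ = 1.9640, so q_3 = (-0.8729, -0.4364, 0.2182).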